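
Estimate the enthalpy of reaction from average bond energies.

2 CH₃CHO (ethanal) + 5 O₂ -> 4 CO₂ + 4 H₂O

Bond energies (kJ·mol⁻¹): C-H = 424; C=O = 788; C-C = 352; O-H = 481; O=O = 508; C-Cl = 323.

ΔH ≈ −1940 kJ

Bonds broken (reactants):
  C-C: 2 × 352 = 704
  C-H: 8 × 424 = 3392
  C=O: 2 × 788 = 1576
  O=O: 5 × 508 = 2540
  Σ(broken) = 8212 kJ
Bonds formed (products):
  C=O: 8 × 788 = 6304
  O-H: 8 × 481 = 3848
  Σ(formed) = 10152 kJ
ΔH = Σ(broken) − Σ(formed) = 8212 − 10152 = −1940 kJ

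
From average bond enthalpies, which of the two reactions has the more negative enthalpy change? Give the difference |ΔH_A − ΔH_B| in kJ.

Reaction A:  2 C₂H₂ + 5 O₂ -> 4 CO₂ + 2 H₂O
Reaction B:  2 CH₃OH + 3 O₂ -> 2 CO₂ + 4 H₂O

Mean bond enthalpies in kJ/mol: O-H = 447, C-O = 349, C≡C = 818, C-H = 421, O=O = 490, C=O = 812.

Reaction A:
  Bonds broken (reactants):
    C≡C: 2 × 818 = 1636
    C-H: 4 × 421 = 1684
    O=O: 5 × 490 = 2450
    Σ(broken) = 5770 kJ
  Bonds formed (products):
    C=O: 8 × 812 = 6496
    O-H: 4 × 447 = 1788
    Σ(formed) = 8284 kJ
  ΔH_A = 5770 − 8284 = −2514 kJ
Reaction B:
  Bonds broken (reactants):
    C-H: 6 × 421 = 2526
    C-O: 2 × 349 = 698
    O-H: 2 × 447 = 894
    O=O: 3 × 490 = 1470
    Σ(broken) = 5588 kJ
  Bonds formed (products):
    C=O: 4 × 812 = 3248
    O-H: 8 × 447 = 3576
    Σ(formed) = 6824 kJ
  ΔH_B = 5588 − 6824 = −1236 kJ
ΔH_A − ΔH_B = −1278 kJ, so reaction A has the more negative ΔH; |ΔH_A − ΔH_B| = 1278 kJ.

Reaction A, by 1278 kJ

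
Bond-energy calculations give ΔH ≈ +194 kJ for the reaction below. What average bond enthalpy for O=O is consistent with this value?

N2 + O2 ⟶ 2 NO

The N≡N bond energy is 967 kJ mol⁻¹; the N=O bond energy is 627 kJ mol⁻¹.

D(O=O) ≈ 481 kJ/mol

Let D be the O=O bond energy.
Σ(broken) = 1×967 + 1×D = 967 + D
Σ(formed) = 2×627 = 1254
ΔH = Σ(broken) − Σ(formed) = (967 + D) − (1254) = −287 + D
Setting this equal to +194 kJ gives D = 481 kJ/mol.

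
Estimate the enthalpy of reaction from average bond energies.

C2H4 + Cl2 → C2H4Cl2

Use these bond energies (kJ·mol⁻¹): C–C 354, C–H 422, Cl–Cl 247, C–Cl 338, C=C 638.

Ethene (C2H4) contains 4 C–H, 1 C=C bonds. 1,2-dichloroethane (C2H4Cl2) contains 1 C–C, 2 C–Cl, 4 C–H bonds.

Bonds broken (reactants):
  C–H: 4 × 422 = 1688
  C=C: 1 × 638 = 638
  Cl–Cl: 1 × 247 = 247
  Σ(broken) = 2573 kJ
Bonds formed (products):
  C–C: 1 × 354 = 354
  C–Cl: 2 × 338 = 676
  C–H: 4 × 422 = 1688
  Σ(formed) = 2718 kJ
ΔH = Σ(broken) − Σ(formed) = 2573 − 2718 = −145 kJ

ΔH ≈ −145 kJ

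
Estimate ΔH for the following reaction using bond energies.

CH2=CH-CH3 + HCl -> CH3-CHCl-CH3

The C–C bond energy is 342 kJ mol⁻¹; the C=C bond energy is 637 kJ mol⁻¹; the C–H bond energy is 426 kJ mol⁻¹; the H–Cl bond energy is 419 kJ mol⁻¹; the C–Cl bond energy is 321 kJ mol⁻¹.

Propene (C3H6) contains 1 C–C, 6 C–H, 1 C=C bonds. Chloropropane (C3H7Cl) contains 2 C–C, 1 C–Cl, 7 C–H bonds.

ΔH ≈ −33 kJ

Bonds broken (reactants):
  C–C: 1 × 342 = 342
  C–H: 6 × 426 = 2556
  C=C: 1 × 637 = 637
  H–Cl: 1 × 419 = 419
  Σ(broken) = 3954 kJ
Bonds formed (products):
  C–C: 2 × 342 = 684
  C–Cl: 1 × 321 = 321
  C–H: 7 × 426 = 2982
  Σ(formed) = 3987 kJ
ΔH = Σ(broken) − Σ(formed) = 3954 − 3987 = −33 kJ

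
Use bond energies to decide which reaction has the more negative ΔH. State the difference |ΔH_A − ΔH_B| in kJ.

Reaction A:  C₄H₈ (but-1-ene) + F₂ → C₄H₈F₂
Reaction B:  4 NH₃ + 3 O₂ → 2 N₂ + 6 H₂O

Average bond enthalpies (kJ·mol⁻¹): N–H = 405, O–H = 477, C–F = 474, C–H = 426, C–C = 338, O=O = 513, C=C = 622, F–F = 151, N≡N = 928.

Reaction A:
  Bonds broken (reactants):
    C–C: 2 × 338 = 676
    C–H: 8 × 426 = 3408
    C=C: 1 × 622 = 622
    F–F: 1 × 151 = 151
    Σ(broken) = 4857 kJ
  Bonds formed (products):
    C–C: 3 × 338 = 1014
    C–F: 2 × 474 = 948
    C–H: 8 × 426 = 3408
    Σ(formed) = 5370 kJ
  ΔH_A = 4857 − 5370 = −513 kJ
Reaction B:
  Bonds broken (reactants):
    N–H: 12 × 405 = 4860
    O=O: 3 × 513 = 1539
    Σ(broken) = 6399 kJ
  Bonds formed (products):
    N≡N: 2 × 928 = 1856
    O–H: 12 × 477 = 5724
    Σ(formed) = 7580 kJ
  ΔH_B = 6399 − 7580 = −1181 kJ
ΔH_A − ΔH_B = +668 kJ, so reaction B has the more negative ΔH; |ΔH_A − ΔH_B| = 668 kJ.

Reaction B, by 668 kJ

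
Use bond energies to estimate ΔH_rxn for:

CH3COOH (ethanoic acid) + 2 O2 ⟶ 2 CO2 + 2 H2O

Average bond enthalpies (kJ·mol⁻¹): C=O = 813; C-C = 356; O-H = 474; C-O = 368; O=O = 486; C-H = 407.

ΔH ≈ −944 kJ

Bonds broken (reactants):
  C-C: 1 × 356 = 356
  C-H: 3 × 407 = 1221
  C-O: 1 × 368 = 368
  C=O: 1 × 813 = 813
  O-H: 1 × 474 = 474
  O=O: 2 × 486 = 972
  Σ(broken) = 4204 kJ
Bonds formed (products):
  C=O: 4 × 813 = 3252
  O-H: 4 × 474 = 1896
  Σ(formed) = 5148 kJ
ΔH = Σ(broken) − Σ(formed) = 4204 − 5148 = −944 kJ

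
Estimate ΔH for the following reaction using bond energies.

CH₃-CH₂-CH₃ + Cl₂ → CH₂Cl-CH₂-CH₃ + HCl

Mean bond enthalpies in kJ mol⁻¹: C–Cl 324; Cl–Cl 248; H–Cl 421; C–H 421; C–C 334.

ΔH ≈ −76 kJ

Bonds broken (reactants):
  C–C: 2 × 334 = 668
  C–H: 8 × 421 = 3368
  Cl–Cl: 1 × 248 = 248
  Σ(broken) = 4284 kJ
Bonds formed (products):
  C–C: 2 × 334 = 668
  C–Cl: 1 × 324 = 324
  C–H: 7 × 421 = 2947
  H–Cl: 1 × 421 = 421
  Σ(formed) = 4360 kJ
ΔH = Σ(broken) − Σ(formed) = 4284 − 4360 = −76 kJ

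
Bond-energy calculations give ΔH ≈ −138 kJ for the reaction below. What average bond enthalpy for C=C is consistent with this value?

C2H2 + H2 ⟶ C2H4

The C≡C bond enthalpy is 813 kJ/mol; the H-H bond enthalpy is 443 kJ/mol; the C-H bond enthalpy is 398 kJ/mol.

D(C=C) ≈ 598 kJ/mol

Let D be the C=C bond energy.
Σ(broken) = 1×813 + 2×398 + 1×443 = 2052
Σ(formed) = 4×398 + 1×D = 1592 + D
ΔH = Σ(broken) − Σ(formed) = (2052) − (1592 + D) = +460 − D
Setting this equal to −138 kJ gives D = 598 kJ/mol.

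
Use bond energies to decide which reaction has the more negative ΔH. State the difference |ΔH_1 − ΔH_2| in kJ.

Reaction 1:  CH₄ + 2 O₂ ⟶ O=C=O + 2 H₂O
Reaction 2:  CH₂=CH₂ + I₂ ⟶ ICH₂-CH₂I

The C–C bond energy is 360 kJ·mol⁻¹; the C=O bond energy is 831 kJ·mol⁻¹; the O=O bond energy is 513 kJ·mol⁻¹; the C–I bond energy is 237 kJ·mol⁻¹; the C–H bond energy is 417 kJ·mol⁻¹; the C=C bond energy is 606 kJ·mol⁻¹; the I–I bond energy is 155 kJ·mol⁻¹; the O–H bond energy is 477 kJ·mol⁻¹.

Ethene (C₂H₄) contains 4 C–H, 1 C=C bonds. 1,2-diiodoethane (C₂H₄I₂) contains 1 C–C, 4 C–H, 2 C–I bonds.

Reaction 1:
  Bonds broken (reactants):
    C–H: 4 × 417 = 1668
    O=O: 2 × 513 = 1026
    Σ(broken) = 2694 kJ
  Bonds formed (products):
    C=O: 2 × 831 = 1662
    O–H: 4 × 477 = 1908
    Σ(formed) = 3570 kJ
  ΔH_1 = 2694 − 3570 = −876 kJ
Reaction 2:
  Bonds broken (reactants):
    C–H: 4 × 417 = 1668
    C=C: 1 × 606 = 606
    I–I: 1 × 155 = 155
    Σ(broken) = 2429 kJ
  Bonds formed (products):
    C–C: 1 × 360 = 360
    C–H: 4 × 417 = 1668
    C–I: 2 × 237 = 474
    Σ(formed) = 2502 kJ
  ΔH_2 = 2429 − 2502 = −73 kJ
ΔH_1 − ΔH_2 = −803 kJ, so reaction 1 has the more negative ΔH; |ΔH_1 − ΔH_2| = 803 kJ.

Reaction 1, by 803 kJ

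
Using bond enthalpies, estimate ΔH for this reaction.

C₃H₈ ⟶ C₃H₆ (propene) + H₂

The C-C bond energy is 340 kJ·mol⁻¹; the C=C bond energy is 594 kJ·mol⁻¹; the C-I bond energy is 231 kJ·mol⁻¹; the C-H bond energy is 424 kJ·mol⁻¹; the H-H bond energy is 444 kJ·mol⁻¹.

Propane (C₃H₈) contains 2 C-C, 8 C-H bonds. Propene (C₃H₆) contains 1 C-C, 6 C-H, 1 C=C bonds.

Bonds broken (reactants):
  C-C: 2 × 340 = 680
  C-H: 8 × 424 = 3392
  Σ(broken) = 4072 kJ
Bonds formed (products):
  C-C: 1 × 340 = 340
  C-H: 6 × 424 = 2544
  C=C: 1 × 594 = 594
  H-H: 1 × 444 = 444
  Σ(formed) = 3922 kJ
ΔH = Σ(broken) − Σ(formed) = 4072 − 3922 = +150 kJ

ΔH ≈ +150 kJ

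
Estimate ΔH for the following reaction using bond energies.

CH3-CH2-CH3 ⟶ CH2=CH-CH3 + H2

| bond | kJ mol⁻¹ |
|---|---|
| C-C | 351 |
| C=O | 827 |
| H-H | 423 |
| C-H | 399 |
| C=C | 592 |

ΔH ≈ +134 kJ

Bonds broken (reactants):
  C-C: 2 × 351 = 702
  C-H: 8 × 399 = 3192
  Σ(broken) = 3894 kJ
Bonds formed (products):
  C-C: 1 × 351 = 351
  C-H: 6 × 399 = 2394
  C=C: 1 × 592 = 592
  H-H: 1 × 423 = 423
  Σ(formed) = 3760 kJ
ΔH = Σ(broken) − Σ(formed) = 3894 − 3760 = +134 kJ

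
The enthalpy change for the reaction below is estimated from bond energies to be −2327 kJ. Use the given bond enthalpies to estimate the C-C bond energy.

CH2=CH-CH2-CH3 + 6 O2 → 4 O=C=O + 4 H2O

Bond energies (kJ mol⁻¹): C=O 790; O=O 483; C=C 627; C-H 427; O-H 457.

D(C-C) ≈ 354 kJ/mol

Let D be the C-C bond energy.
Σ(broken) = 2×D + 8×427 + 1×627 + 6×483 = 6941 + 2D
Σ(formed) = 8×790 + 8×457 = 9976
ΔH = Σ(broken) − Σ(formed) = (6941 + 2D) − (9976) = −3035 + 2D
Setting this equal to −2327 kJ gives 2D = 708, so D = 354 kJ/mol.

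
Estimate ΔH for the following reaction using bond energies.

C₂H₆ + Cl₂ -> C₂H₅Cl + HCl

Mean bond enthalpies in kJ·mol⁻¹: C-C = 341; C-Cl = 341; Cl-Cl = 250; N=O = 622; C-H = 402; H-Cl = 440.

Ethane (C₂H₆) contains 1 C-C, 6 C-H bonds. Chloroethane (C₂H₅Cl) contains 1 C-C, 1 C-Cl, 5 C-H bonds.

ΔH ≈ −129 kJ

Bonds broken (reactants):
  C-C: 1 × 341 = 341
  C-H: 6 × 402 = 2412
  Cl-Cl: 1 × 250 = 250
  Σ(broken) = 3003 kJ
Bonds formed (products):
  C-C: 1 × 341 = 341
  C-Cl: 1 × 341 = 341
  C-H: 5 × 402 = 2010
  H-Cl: 1 × 440 = 440
  Σ(formed) = 3132 kJ
ΔH = Σ(broken) − Σ(formed) = 3003 − 3132 = −129 kJ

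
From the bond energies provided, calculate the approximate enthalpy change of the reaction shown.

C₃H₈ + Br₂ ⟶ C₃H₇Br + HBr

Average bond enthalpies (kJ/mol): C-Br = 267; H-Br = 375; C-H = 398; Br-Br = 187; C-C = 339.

ΔH ≈ −57 kJ

Bonds broken (reactants):
  Br-Br: 1 × 187 = 187
  C-C: 2 × 339 = 678
  C-H: 8 × 398 = 3184
  Σ(broken) = 4049 kJ
Bonds formed (products):
  C-Br: 1 × 267 = 267
  C-C: 2 × 339 = 678
  C-H: 7 × 398 = 2786
  H-Br: 1 × 375 = 375
  Σ(formed) = 4106 kJ
ΔH = Σ(broken) − Σ(formed) = 4049 − 4106 = −57 kJ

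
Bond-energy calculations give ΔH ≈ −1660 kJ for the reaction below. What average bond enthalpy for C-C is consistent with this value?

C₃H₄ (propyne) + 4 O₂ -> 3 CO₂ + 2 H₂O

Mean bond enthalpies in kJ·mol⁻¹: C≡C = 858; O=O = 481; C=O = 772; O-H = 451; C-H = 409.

D(C-C) ≈ 358 kJ/mol

Let D be the C-C bond energy.
Σ(broken) = 1×858 + 1×D + 4×409 + 4×481 = 4418 + D
Σ(formed) = 6×772 + 4×451 = 6436
ΔH = Σ(broken) − Σ(formed) = (4418 + D) − (6436) = −2018 + D
Setting this equal to −1660 kJ gives D = 358 kJ/mol.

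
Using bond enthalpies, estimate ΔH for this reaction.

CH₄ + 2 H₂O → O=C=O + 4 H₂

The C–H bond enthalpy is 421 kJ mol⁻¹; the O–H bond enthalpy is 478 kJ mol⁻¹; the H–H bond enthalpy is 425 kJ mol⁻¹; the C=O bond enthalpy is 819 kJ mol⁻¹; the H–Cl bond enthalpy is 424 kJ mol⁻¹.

ΔH ≈ +258 kJ

Bonds broken (reactants):
  C–H: 4 × 421 = 1684
  O–H: 4 × 478 = 1912
  Σ(broken) = 3596 kJ
Bonds formed (products):
  C=O: 2 × 819 = 1638
  H–H: 4 × 425 = 1700
  Σ(formed) = 3338 kJ
ΔH = Σ(broken) − Σ(formed) = 3596 − 3338 = +258 kJ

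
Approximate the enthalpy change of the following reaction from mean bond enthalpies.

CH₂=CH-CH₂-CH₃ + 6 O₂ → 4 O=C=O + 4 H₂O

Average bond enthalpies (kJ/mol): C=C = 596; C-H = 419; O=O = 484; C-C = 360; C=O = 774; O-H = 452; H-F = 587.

ΔH ≈ −2236 kJ

Bonds broken (reactants):
  C-C: 2 × 360 = 720
  C-H: 8 × 419 = 3352
  C=C: 1 × 596 = 596
  O=O: 6 × 484 = 2904
  Σ(broken) = 7572 kJ
Bonds formed (products):
  C=O: 8 × 774 = 6192
  O-H: 8 × 452 = 3616
  Σ(formed) = 9808 kJ
ΔH = Σ(broken) − Σ(formed) = 7572 − 9808 = −2236 kJ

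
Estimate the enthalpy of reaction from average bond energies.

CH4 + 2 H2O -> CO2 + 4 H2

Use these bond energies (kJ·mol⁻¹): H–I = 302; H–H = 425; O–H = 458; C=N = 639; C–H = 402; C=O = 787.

Bonds broken (reactants):
  C–H: 4 × 402 = 1608
  O–H: 4 × 458 = 1832
  Σ(broken) = 3440 kJ
Bonds formed (products):
  C=O: 2 × 787 = 1574
  H–H: 4 × 425 = 1700
  Σ(formed) = 3274 kJ
ΔH = Σ(broken) − Σ(formed) = 3440 − 3274 = +166 kJ

ΔH ≈ +166 kJ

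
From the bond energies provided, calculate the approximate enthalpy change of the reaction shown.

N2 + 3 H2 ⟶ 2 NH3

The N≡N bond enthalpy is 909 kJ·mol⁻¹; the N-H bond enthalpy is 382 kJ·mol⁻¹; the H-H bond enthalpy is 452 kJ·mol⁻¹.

Bonds broken (reactants):
  H-H: 3 × 452 = 1356
  N≡N: 1 × 909 = 909
  Σ(broken) = 2265 kJ
Bonds formed (products):
  N-H: 6 × 382 = 2292
  Σ(formed) = 2292 kJ
ΔH = Σ(broken) − Σ(formed) = 2265 − 2292 = −27 kJ

ΔH ≈ −27 kJ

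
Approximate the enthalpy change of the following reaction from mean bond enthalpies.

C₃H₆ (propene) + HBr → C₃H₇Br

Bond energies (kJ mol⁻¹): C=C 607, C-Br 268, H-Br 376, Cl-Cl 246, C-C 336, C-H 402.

ΔH ≈ −23 kJ

Bonds broken (reactants):
  C-C: 1 × 336 = 336
  C-H: 6 × 402 = 2412
  C=C: 1 × 607 = 607
  H-Br: 1 × 376 = 376
  Σ(broken) = 3731 kJ
Bonds formed (products):
  C-Br: 1 × 268 = 268
  C-C: 2 × 336 = 672
  C-H: 7 × 402 = 2814
  Σ(formed) = 3754 kJ
ΔH = Σ(broken) − Σ(formed) = 3731 − 3754 = −23 kJ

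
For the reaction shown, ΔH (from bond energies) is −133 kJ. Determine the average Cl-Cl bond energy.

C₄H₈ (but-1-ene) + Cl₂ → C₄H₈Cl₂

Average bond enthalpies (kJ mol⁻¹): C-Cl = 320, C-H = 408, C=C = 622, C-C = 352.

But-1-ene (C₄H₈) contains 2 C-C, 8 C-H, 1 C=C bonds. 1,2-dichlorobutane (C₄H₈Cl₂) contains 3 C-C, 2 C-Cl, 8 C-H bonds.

Let D be the Cl-Cl bond energy.
Σ(broken) = 2×352 + 8×408 + 1×622 + 1×D = 4590 + D
Σ(formed) = 3×352 + 2×320 + 8×408 = 4960
ΔH = Σ(broken) − Σ(formed) = (4590 + D) − (4960) = −370 + D
Setting this equal to −133 kJ gives D = 237 kJ/mol.

D(Cl-Cl) ≈ 237 kJ/mol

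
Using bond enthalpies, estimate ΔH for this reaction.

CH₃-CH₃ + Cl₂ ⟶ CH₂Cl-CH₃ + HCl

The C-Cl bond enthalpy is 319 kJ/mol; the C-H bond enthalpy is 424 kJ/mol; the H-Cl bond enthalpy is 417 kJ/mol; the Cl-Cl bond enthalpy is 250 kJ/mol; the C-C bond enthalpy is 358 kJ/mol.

ΔH ≈ −62 kJ

Bonds broken (reactants):
  C-C: 1 × 358 = 358
  C-H: 6 × 424 = 2544
  Cl-Cl: 1 × 250 = 250
  Σ(broken) = 3152 kJ
Bonds formed (products):
  C-C: 1 × 358 = 358
  C-Cl: 1 × 319 = 319
  C-H: 5 × 424 = 2120
  H-Cl: 1 × 417 = 417
  Σ(formed) = 3214 kJ
ΔH = Σ(broken) − Σ(formed) = 3152 − 3214 = −62 kJ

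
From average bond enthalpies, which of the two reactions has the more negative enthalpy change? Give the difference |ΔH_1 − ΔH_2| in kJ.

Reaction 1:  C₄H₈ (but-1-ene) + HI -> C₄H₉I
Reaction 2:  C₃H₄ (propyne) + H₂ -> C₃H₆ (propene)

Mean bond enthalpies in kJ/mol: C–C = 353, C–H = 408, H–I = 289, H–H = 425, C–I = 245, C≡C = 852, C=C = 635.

Reaction 1:
  Bonds broken (reactants):
    C–C: 2 × 353 = 706
    C–H: 8 × 408 = 3264
    C=C: 1 × 635 = 635
    H–I: 1 × 289 = 289
    Σ(broken) = 4894 kJ
  Bonds formed (products):
    C–C: 3 × 353 = 1059
    C–H: 9 × 408 = 3672
    C–I: 1 × 245 = 245
    Σ(formed) = 4976 kJ
  ΔH_1 = 4894 − 4976 = −82 kJ
Reaction 2:
  Bonds broken (reactants):
    C≡C: 1 × 852 = 852
    C–C: 1 × 353 = 353
    C–H: 4 × 408 = 1632
    H–H: 1 × 425 = 425
    Σ(broken) = 3262 kJ
  Bonds formed (products):
    C–C: 1 × 353 = 353
    C–H: 6 × 408 = 2448
    C=C: 1 × 635 = 635
    Σ(formed) = 3436 kJ
  ΔH_2 = 3262 − 3436 = −174 kJ
ΔH_1 − ΔH_2 = +92 kJ, so reaction 2 has the more negative ΔH; |ΔH_1 − ΔH_2| = 92 kJ.

Reaction 2, by 92 kJ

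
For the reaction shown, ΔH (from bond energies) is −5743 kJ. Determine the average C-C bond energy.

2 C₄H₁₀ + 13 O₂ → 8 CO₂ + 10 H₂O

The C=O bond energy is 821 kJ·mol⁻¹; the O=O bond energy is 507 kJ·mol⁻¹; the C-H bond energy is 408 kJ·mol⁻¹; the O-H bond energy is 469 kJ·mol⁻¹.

Let D be the C-C bond energy.
Σ(broken) = 6×D + 20×408 + 13×507 = 14751 + 6D
Σ(formed) = 16×821 + 20×469 = 22516
ΔH = Σ(broken) − Σ(formed) = (14751 + 6D) − (22516) = −7765 + 6D
Setting this equal to −5743 kJ gives 6D = 2022, so D = 337 kJ/mol.

D(C-C) ≈ 337 kJ/mol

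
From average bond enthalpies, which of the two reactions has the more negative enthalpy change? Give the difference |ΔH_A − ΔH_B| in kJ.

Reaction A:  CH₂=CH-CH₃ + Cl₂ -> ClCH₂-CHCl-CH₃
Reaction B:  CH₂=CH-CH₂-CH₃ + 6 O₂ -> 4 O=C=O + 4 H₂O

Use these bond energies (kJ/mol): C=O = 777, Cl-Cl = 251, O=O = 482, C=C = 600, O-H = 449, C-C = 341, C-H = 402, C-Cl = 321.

Reaction A:
  Bonds broken (reactants):
    C-C: 1 × 341 = 341
    C-H: 6 × 402 = 2412
    C=C: 1 × 600 = 600
    Cl-Cl: 1 × 251 = 251
    Σ(broken) = 3604 kJ
  Bonds formed (products):
    C-C: 2 × 341 = 682
    C-Cl: 2 × 321 = 642
    C-H: 6 × 402 = 2412
    Σ(formed) = 3736 kJ
  ΔH_A = 3604 − 3736 = −132 kJ
Reaction B:
  Bonds broken (reactants):
    C-C: 2 × 341 = 682
    C-H: 8 × 402 = 3216
    C=C: 1 × 600 = 600
    O=O: 6 × 482 = 2892
    Σ(broken) = 7390 kJ
  Bonds formed (products):
    C=O: 8 × 777 = 6216
    O-H: 8 × 449 = 3592
    Σ(formed) = 9808 kJ
  ΔH_B = 7390 − 9808 = −2418 kJ
ΔH_A − ΔH_B = +2286 kJ, so reaction B has the more negative ΔH; |ΔH_A − ΔH_B| = 2286 kJ.

Reaction B, by 2286 kJ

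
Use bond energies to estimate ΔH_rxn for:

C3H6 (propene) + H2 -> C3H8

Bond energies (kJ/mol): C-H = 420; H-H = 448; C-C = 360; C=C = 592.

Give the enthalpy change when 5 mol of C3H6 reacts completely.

ΔH = −800 kJ

Bonds broken (reactants):
  C-C: 1 × 360 = 360
  C-H: 6 × 420 = 2520
  C=C: 1 × 592 = 592
  H-H: 1 × 448 = 448
  Σ(broken) = 3920 kJ
Bonds formed (products):
  C-C: 2 × 360 = 720
  C-H: 8 × 420 = 3360
  Σ(formed) = 4080 kJ
ΔH = Σ(broken) − Σ(formed) = 3920 − 4080 = −160 kJ
For 5× the reaction as written: 5 × (−160) = −800 kJ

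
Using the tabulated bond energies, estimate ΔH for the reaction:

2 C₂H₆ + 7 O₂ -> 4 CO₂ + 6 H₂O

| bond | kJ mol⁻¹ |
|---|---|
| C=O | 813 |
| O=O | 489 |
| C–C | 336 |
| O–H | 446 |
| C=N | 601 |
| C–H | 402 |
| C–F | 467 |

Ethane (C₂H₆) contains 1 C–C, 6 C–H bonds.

Bonds broken (reactants):
  C–C: 2 × 336 = 672
  C–H: 12 × 402 = 4824
  O=O: 7 × 489 = 3423
  Σ(broken) = 8919 kJ
Bonds formed (products):
  C=O: 8 × 813 = 6504
  O–H: 12 × 446 = 5352
  Σ(formed) = 11856 kJ
ΔH = Σ(broken) − Σ(formed) = 8919 − 11856 = −2937 kJ

ΔH ≈ −2937 kJ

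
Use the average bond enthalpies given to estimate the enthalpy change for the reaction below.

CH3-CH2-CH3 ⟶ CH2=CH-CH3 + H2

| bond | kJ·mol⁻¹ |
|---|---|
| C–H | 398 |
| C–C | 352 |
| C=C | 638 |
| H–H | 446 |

Bonds broken (reactants):
  C–C: 2 × 352 = 704
  C–H: 8 × 398 = 3184
  Σ(broken) = 3888 kJ
Bonds formed (products):
  C–C: 1 × 352 = 352
  C–H: 6 × 398 = 2388
  C=C: 1 × 638 = 638
  H–H: 1 × 446 = 446
  Σ(formed) = 3824 kJ
ΔH = Σ(broken) − Σ(formed) = 3888 − 3824 = +64 kJ

ΔH ≈ +64 kJ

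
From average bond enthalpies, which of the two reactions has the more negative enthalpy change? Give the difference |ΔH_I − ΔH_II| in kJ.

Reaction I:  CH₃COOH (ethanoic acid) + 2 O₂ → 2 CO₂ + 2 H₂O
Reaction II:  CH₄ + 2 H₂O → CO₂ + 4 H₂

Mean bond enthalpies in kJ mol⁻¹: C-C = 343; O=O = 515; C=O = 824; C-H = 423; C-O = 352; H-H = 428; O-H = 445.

Reaction I:
  Bonds broken (reactants):
    C-C: 1 × 343 = 343
    C-H: 3 × 423 = 1269
    C-O: 1 × 352 = 352
    C=O: 1 × 824 = 824
    O-H: 1 × 445 = 445
    O=O: 2 × 515 = 1030
    Σ(broken) = 4263 kJ
  Bonds formed (products):
    C=O: 4 × 824 = 3296
    O-H: 4 × 445 = 1780
    Σ(formed) = 5076 kJ
  ΔH_I = 4263 − 5076 = −813 kJ
Reaction II:
  Bonds broken (reactants):
    C-H: 4 × 423 = 1692
    O-H: 4 × 445 = 1780
    Σ(broken) = 3472 kJ
  Bonds formed (products):
    C=O: 2 × 824 = 1648
    H-H: 4 × 428 = 1712
    Σ(formed) = 3360 kJ
  ΔH_II = 3472 − 3360 = +112 kJ
ΔH_I − ΔH_II = −925 kJ, so reaction I has the more negative ΔH; |ΔH_I − ΔH_II| = 925 kJ.

Reaction I, by 925 kJ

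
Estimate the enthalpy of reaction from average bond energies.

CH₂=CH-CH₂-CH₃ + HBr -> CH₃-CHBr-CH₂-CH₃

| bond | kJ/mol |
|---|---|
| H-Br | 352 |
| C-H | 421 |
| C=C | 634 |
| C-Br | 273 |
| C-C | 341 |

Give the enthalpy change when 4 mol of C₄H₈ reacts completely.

Bonds broken (reactants):
  C-C: 2 × 341 = 682
  C-H: 8 × 421 = 3368
  C=C: 1 × 634 = 634
  H-Br: 1 × 352 = 352
  Σ(broken) = 5036 kJ
Bonds formed (products):
  C-Br: 1 × 273 = 273
  C-C: 3 × 341 = 1023
  C-H: 9 × 421 = 3789
  Σ(formed) = 5085 kJ
ΔH = Σ(broken) − Σ(formed) = 5036 − 5085 = −49 kJ
For 4× the reaction as written: 4 × (−49) = −196 kJ

ΔH = −196 kJ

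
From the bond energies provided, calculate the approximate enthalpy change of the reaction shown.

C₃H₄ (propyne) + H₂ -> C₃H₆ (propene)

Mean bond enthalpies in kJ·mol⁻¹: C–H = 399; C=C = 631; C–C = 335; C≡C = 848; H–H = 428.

Bonds broken (reactants):
  C≡C: 1 × 848 = 848
  C–C: 1 × 335 = 335
  C–H: 4 × 399 = 1596
  H–H: 1 × 428 = 428
  Σ(broken) = 3207 kJ
Bonds formed (products):
  C–C: 1 × 335 = 335
  C–H: 6 × 399 = 2394
  C=C: 1 × 631 = 631
  Σ(formed) = 3360 kJ
ΔH = Σ(broken) − Σ(formed) = 3207 − 3360 = −153 kJ

ΔH ≈ −153 kJ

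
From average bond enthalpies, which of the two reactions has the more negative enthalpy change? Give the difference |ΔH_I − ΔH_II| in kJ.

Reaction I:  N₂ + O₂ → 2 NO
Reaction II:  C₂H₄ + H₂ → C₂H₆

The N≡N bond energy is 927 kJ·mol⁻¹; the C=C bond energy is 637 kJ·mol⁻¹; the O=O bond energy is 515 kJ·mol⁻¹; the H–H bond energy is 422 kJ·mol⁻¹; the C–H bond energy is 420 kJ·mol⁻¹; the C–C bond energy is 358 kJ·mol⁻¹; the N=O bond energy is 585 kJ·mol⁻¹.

Reaction II, by 411 kJ

Reaction I:
  Bonds broken (reactants):
    N≡N: 1 × 927 = 927
    O=O: 1 × 515 = 515
    Σ(broken) = 1442 kJ
  Bonds formed (products):
    N=O: 2 × 585 = 1170
    Σ(formed) = 1170 kJ
  ΔH_I = 1442 − 1170 = +272 kJ
Reaction II:
  Bonds broken (reactants):
    C–H: 4 × 420 = 1680
    C=C: 1 × 637 = 637
    H–H: 1 × 422 = 422
    Σ(broken) = 2739 kJ
  Bonds formed (products):
    C–C: 1 × 358 = 358
    C–H: 6 × 420 = 2520
    Σ(formed) = 2878 kJ
  ΔH_II = 2739 − 2878 = −139 kJ
ΔH_I − ΔH_II = +411 kJ, so reaction II has the more negative ΔH; |ΔH_I − ΔH_II| = 411 kJ.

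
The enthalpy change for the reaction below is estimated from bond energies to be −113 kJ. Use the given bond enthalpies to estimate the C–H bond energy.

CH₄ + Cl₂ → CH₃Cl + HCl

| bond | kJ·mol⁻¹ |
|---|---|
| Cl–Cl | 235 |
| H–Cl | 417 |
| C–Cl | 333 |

Let D be the C–H bond energy.
Σ(broken) = 4×D + 1×235 = 235 + 4D
Σ(formed) = 1×333 + 3×D + 1×417 = 750 + 3D
ΔH = Σ(broken) − Σ(formed) = (235 + 4D) − (750 + 3D) = −515 + D
Setting this equal to −113 kJ gives D = 402 kJ/mol.

D(C–H) ≈ 402 kJ/mol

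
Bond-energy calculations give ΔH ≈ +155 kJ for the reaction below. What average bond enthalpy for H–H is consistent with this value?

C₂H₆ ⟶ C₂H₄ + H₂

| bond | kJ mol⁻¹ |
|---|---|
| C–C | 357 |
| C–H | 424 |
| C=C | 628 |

D(H–H) ≈ 422 kJ/mol

Let D be the H–H bond energy.
Σ(broken) = 1×357 + 6×424 = 2901
Σ(formed) = 4×424 + 1×628 + 1×D = 2324 + D
ΔH = Σ(broken) − Σ(formed) = (2901) − (2324 + D) = +577 − D
Setting this equal to +155 kJ gives D = 422 kJ/mol.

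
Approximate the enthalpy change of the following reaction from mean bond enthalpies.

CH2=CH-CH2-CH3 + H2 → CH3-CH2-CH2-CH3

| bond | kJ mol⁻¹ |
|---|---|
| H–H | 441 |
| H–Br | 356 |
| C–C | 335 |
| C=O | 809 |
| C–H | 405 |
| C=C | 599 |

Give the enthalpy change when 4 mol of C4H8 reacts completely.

Bonds broken (reactants):
  C–C: 2 × 335 = 670
  C–H: 8 × 405 = 3240
  C=C: 1 × 599 = 599
  H–H: 1 × 441 = 441
  Σ(broken) = 4950 kJ
Bonds formed (products):
  C–C: 3 × 335 = 1005
  C–H: 10 × 405 = 4050
  Σ(formed) = 5055 kJ
ΔH = Σ(broken) − Σ(formed) = 4950 − 5055 = −105 kJ
For 4× the reaction as written: 4 × (−105) = −420 kJ

ΔH = −420 kJ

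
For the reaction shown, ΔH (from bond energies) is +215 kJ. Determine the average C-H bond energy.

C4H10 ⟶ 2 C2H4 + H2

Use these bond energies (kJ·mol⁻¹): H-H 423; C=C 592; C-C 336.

D(C-H) ≈ 407 kJ/mol

Let D be the C-H bond energy.
Σ(broken) = 3×336 + 10×D = 1008 + 10D
Σ(formed) = 8×D + 2×592 + 1×423 = 1607 + 8D
ΔH = Σ(broken) − Σ(formed) = (1008 + 10D) − (1607 + 8D) = −599 + 2D
Setting this equal to +215 kJ gives 2D = 814, so D = 407 kJ/mol.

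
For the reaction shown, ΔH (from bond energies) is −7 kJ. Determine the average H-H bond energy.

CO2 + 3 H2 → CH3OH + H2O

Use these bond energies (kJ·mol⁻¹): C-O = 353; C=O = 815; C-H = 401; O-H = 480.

Let D be the H-H bond energy.
Σ(broken) = 2×815 + 3×D = 1630 + 3D
Σ(formed) = 3×401 + 1×353 + 3×480 = 2996
ΔH = Σ(broken) − Σ(formed) = (1630 + 3D) − (2996) = −1366 + 3D
Setting this equal to −7 kJ gives 3D = 1359, so D = 453 kJ/mol.

D(H-H) ≈ 453 kJ/mol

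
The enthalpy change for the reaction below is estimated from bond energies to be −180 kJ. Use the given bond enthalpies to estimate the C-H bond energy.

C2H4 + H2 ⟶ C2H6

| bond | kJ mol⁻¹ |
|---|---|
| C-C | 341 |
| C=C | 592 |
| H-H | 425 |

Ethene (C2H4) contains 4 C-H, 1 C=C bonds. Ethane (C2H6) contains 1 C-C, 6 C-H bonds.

D(C-H) ≈ 428 kJ/mol

Let D be the C-H bond energy.
Σ(broken) = 4×D + 1×592 + 1×425 = 1017 + 4D
Σ(formed) = 1×341 + 6×D = 341 + 6D
ΔH = Σ(broken) − Σ(formed) = (1017 + 4D) − (341 + 6D) = +676 − 2D
Setting this equal to −180 kJ gives 2D = 856, so D = 428 kJ/mol.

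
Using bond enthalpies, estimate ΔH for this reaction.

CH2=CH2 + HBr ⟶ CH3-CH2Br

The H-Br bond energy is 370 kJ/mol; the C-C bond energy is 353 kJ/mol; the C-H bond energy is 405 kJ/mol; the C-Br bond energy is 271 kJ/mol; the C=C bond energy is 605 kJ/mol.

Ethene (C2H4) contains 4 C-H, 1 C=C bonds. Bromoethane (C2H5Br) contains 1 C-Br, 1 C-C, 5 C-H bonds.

Bonds broken (reactants):
  C-H: 4 × 405 = 1620
  C=C: 1 × 605 = 605
  H-Br: 1 × 370 = 370
  Σ(broken) = 2595 kJ
Bonds formed (products):
  C-Br: 1 × 271 = 271
  C-C: 1 × 353 = 353
  C-H: 5 × 405 = 2025
  Σ(formed) = 2649 kJ
ΔH = Σ(broken) − Σ(formed) = 2595 − 2649 = −54 kJ

ΔH ≈ −54 kJ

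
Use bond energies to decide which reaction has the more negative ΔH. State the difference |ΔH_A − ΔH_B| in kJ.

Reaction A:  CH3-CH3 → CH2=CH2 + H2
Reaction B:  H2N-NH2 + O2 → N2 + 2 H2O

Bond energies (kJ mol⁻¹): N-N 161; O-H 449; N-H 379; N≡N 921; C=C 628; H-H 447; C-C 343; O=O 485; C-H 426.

Reaction A:
  Bonds broken (reactants):
    C-C: 1 × 343 = 343
    C-H: 6 × 426 = 2556
    Σ(broken) = 2899 kJ
  Bonds formed (products):
    C-H: 4 × 426 = 1704
    C=C: 1 × 628 = 628
    H-H: 1 × 447 = 447
    Σ(formed) = 2779 kJ
  ΔH_A = 2899 − 2779 = +120 kJ
Reaction B:
  Bonds broken (reactants):
    N-H: 4 × 379 = 1516
    N-N: 1 × 161 = 161
    O=O: 1 × 485 = 485
    Σ(broken) = 2162 kJ
  Bonds formed (products):
    N≡N: 1 × 921 = 921
    O-H: 4 × 449 = 1796
    Σ(formed) = 2717 kJ
  ΔH_B = 2162 − 2717 = −555 kJ
ΔH_A − ΔH_B = +675 kJ, so reaction B has the more negative ΔH; |ΔH_A − ΔH_B| = 675 kJ.

Reaction B, by 675 kJ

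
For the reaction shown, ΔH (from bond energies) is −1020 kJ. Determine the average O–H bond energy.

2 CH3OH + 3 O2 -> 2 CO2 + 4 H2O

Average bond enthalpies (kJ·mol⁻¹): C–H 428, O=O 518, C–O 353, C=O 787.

D(O–H) ≈ 450 kJ/mol

Let D be the O–H bond energy.
Σ(broken) = 6×428 + 2×353 + 2×D + 3×518 = 4828 + 2D
Σ(formed) = 4×787 + 8×D = 3148 + 8D
ΔH = Σ(broken) − Σ(formed) = (4828 + 2D) − (3148 + 8D) = +1680 − 6D
Setting this equal to −1020 kJ gives 6D = 2700, so D = 450 kJ/mol.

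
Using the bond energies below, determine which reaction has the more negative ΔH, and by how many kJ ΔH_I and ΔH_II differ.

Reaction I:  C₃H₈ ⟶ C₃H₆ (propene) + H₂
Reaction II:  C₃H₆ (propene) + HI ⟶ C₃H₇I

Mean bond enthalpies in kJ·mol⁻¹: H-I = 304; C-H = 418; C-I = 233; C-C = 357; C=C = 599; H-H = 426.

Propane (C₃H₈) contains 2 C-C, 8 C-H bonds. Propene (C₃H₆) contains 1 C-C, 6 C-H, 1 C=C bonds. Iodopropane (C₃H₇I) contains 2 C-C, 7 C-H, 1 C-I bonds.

Reaction II, by 273 kJ

Reaction I:
  Bonds broken (reactants):
    C-C: 2 × 357 = 714
    C-H: 8 × 418 = 3344
    Σ(broken) = 4058 kJ
  Bonds formed (products):
    C-C: 1 × 357 = 357
    C-H: 6 × 418 = 2508
    C=C: 1 × 599 = 599
    H-H: 1 × 426 = 426
    Σ(formed) = 3890 kJ
  ΔH_I = 4058 − 3890 = +168 kJ
Reaction II:
  Bonds broken (reactants):
    C-C: 1 × 357 = 357
    C-H: 6 × 418 = 2508
    C=C: 1 × 599 = 599
    H-I: 1 × 304 = 304
    Σ(broken) = 3768 kJ
  Bonds formed (products):
    C-C: 2 × 357 = 714
    C-H: 7 × 418 = 2926
    C-I: 1 × 233 = 233
    Σ(formed) = 3873 kJ
  ΔH_II = 3768 − 3873 = −105 kJ
ΔH_I − ΔH_II = +273 kJ, so reaction II has the more negative ΔH; |ΔH_I − ΔH_II| = 273 kJ.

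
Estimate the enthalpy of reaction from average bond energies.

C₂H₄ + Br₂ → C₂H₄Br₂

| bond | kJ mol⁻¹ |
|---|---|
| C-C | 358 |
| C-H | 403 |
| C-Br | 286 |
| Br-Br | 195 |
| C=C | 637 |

Bonds broken (reactants):
  Br-Br: 1 × 195 = 195
  C-H: 4 × 403 = 1612
  C=C: 1 × 637 = 637
  Σ(broken) = 2444 kJ
Bonds formed (products):
  C-Br: 2 × 286 = 572
  C-C: 1 × 358 = 358
  C-H: 4 × 403 = 1612
  Σ(formed) = 2542 kJ
ΔH = Σ(broken) − Σ(formed) = 2444 − 2542 = −98 kJ

ΔH ≈ −98 kJ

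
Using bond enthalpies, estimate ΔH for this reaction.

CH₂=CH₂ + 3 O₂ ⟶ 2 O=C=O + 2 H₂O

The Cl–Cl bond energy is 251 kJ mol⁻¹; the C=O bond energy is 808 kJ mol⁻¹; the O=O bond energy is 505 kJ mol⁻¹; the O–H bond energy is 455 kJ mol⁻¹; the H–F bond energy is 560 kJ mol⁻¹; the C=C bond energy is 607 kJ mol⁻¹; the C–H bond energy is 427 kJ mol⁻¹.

ΔH ≈ −1222 kJ

Bonds broken (reactants):
  C–H: 4 × 427 = 1708
  C=C: 1 × 607 = 607
  O=O: 3 × 505 = 1515
  Σ(broken) = 3830 kJ
Bonds formed (products):
  C=O: 4 × 808 = 3232
  O–H: 4 × 455 = 1820
  Σ(formed) = 5052 kJ
ΔH = Σ(broken) − Σ(formed) = 3830 − 5052 = −1222 kJ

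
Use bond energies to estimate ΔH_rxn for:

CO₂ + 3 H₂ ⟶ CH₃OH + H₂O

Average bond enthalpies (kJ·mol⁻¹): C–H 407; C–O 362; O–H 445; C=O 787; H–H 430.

ΔH ≈ −54 kJ

Bonds broken (reactants):
  C=O: 2 × 787 = 1574
  H–H: 3 × 430 = 1290
  Σ(broken) = 2864 kJ
Bonds formed (products):
  C–H: 3 × 407 = 1221
  C–O: 1 × 362 = 362
  O–H: 3 × 445 = 1335
  Σ(formed) = 2918 kJ
ΔH = Σ(broken) − Σ(formed) = 2864 − 2918 = −54 kJ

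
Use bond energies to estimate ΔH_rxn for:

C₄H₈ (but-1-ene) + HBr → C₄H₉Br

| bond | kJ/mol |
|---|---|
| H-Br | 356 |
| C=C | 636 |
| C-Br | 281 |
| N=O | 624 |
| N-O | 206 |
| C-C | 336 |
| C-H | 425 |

ΔH ≈ −50 kJ

Bonds broken (reactants):
  C-C: 2 × 336 = 672
  C-H: 8 × 425 = 3400
  C=C: 1 × 636 = 636
  H-Br: 1 × 356 = 356
  Σ(broken) = 5064 kJ
Bonds formed (products):
  C-Br: 1 × 281 = 281
  C-C: 3 × 336 = 1008
  C-H: 9 × 425 = 3825
  Σ(formed) = 5114 kJ
ΔH = Σ(broken) − Σ(formed) = 5064 − 5114 = −50 kJ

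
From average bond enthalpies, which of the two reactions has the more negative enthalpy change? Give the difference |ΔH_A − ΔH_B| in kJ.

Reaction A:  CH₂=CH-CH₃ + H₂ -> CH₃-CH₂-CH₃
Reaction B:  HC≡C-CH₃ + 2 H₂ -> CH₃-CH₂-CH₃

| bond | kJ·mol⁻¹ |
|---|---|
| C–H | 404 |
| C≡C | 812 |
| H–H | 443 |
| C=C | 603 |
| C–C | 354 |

Reaction B, by 156 kJ

Reaction A:
  Bonds broken (reactants):
    C–C: 1 × 354 = 354
    C–H: 6 × 404 = 2424
    C=C: 1 × 603 = 603
    H–H: 1 × 443 = 443
    Σ(broken) = 3824 kJ
  Bonds formed (products):
    C–C: 2 × 354 = 708
    C–H: 8 × 404 = 3232
    Σ(formed) = 3940 kJ
  ΔH_A = 3824 − 3940 = −116 kJ
Reaction B:
  Bonds broken (reactants):
    C≡C: 1 × 812 = 812
    C–C: 1 × 354 = 354
    C–H: 4 × 404 = 1616
    H–H: 2 × 443 = 886
    Σ(broken) = 3668 kJ
  Bonds formed (products):
    C–C: 2 × 354 = 708
    C–H: 8 × 404 = 3232
    Σ(formed) = 3940 kJ
  ΔH_B = 3668 − 3940 = −272 kJ
ΔH_A − ΔH_B = +156 kJ, so reaction B has the more negative ΔH; |ΔH_A − ΔH_B| = 156 kJ.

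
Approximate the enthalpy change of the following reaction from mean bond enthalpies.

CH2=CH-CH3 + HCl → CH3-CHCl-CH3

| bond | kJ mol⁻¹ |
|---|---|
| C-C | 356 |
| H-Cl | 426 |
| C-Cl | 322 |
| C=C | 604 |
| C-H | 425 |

ΔH ≈ −73 kJ

Bonds broken (reactants):
  C-C: 1 × 356 = 356
  C-H: 6 × 425 = 2550
  C=C: 1 × 604 = 604
  H-Cl: 1 × 426 = 426
  Σ(broken) = 3936 kJ
Bonds formed (products):
  C-C: 2 × 356 = 712
  C-Cl: 1 × 322 = 322
  C-H: 7 × 425 = 2975
  Σ(formed) = 4009 kJ
ΔH = Σ(broken) − Σ(formed) = 3936 − 4009 = −73 kJ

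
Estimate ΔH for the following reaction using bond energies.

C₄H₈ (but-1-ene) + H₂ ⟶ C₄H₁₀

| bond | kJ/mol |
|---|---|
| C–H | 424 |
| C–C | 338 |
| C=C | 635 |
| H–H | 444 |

Bonds broken (reactants):
  C–C: 2 × 338 = 676
  C–H: 8 × 424 = 3392
  C=C: 1 × 635 = 635
  H–H: 1 × 444 = 444
  Σ(broken) = 5147 kJ
Bonds formed (products):
  C–C: 3 × 338 = 1014
  C–H: 10 × 424 = 4240
  Σ(formed) = 5254 kJ
ΔH = Σ(broken) − Σ(formed) = 5147 − 5254 = −107 kJ

ΔH ≈ −107 kJ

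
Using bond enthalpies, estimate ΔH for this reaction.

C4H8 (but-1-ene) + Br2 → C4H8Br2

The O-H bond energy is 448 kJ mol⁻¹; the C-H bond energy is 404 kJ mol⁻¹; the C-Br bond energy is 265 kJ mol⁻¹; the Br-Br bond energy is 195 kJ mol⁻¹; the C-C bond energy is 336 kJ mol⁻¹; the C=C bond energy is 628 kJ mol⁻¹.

ΔH ≈ −43 kJ

Bonds broken (reactants):
  Br-Br: 1 × 195 = 195
  C-C: 2 × 336 = 672
  C-H: 8 × 404 = 3232
  C=C: 1 × 628 = 628
  Σ(broken) = 4727 kJ
Bonds formed (products):
  C-Br: 2 × 265 = 530
  C-C: 3 × 336 = 1008
  C-H: 8 × 404 = 3232
  Σ(formed) = 4770 kJ
ΔH = Σ(broken) − Σ(formed) = 4727 − 4770 = −43 kJ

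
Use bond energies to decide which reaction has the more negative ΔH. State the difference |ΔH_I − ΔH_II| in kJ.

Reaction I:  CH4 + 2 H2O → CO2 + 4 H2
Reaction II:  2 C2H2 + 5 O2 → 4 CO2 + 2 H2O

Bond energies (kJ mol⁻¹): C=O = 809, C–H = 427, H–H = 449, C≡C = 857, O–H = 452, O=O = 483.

Reaction I:
  Bonds broken (reactants):
    C–H: 4 × 427 = 1708
    O–H: 4 × 452 = 1808
    Σ(broken) = 3516 kJ
  Bonds formed (products):
    C=O: 2 × 809 = 1618
    H–H: 4 × 449 = 1796
    Σ(formed) = 3414 kJ
  ΔH_I = 3516 − 3414 = +102 kJ
Reaction II:
  Bonds broken (reactants):
    C≡C: 2 × 857 = 1714
    C–H: 4 × 427 = 1708
    O=O: 5 × 483 = 2415
    Σ(broken) = 5837 kJ
  Bonds formed (products):
    C=O: 8 × 809 = 6472
    O–H: 4 × 452 = 1808
    Σ(formed) = 8280 kJ
  ΔH_II = 5837 − 8280 = −2443 kJ
ΔH_I − ΔH_II = +2545 kJ, so reaction II has the more negative ΔH; |ΔH_I − ΔH_II| = 2545 kJ.

Reaction II, by 2545 kJ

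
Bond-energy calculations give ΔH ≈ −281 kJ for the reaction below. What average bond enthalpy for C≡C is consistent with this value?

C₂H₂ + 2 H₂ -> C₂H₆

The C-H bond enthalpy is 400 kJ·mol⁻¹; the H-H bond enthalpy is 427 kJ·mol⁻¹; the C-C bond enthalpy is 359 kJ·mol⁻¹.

D(C≡C) ≈ 824 kJ/mol

Let D be the C≡C bond energy.
Σ(broken) = 1×D + 2×400 + 2×427 = 1654 + D
Σ(formed) = 1×359 + 6×400 = 2759
ΔH = Σ(broken) − Σ(formed) = (1654 + D) − (2759) = −1105 + D
Setting this equal to −281 kJ gives D = 824 kJ/mol.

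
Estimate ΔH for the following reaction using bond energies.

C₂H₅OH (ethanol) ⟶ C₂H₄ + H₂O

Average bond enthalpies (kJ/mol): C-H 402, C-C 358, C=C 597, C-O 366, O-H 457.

Bonds broken (reactants):
  C-C: 1 × 358 = 358
  C-H: 5 × 402 = 2010
  C-O: 1 × 366 = 366
  O-H: 1 × 457 = 457
  Σ(broken) = 3191 kJ
Bonds formed (products):
  C-H: 4 × 402 = 1608
  C=C: 1 × 597 = 597
  O-H: 2 × 457 = 914
  Σ(formed) = 3119 kJ
ΔH = Σ(broken) − Σ(formed) = 3191 − 3119 = +72 kJ

ΔH ≈ +72 kJ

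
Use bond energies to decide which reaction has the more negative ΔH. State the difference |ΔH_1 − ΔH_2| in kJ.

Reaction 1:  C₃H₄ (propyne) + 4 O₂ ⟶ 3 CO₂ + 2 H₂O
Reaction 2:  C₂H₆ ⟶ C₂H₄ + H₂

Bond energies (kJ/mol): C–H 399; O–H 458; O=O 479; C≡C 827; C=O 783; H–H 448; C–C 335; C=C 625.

Reaction 1, by 1916 kJ

Reaction 1:
  Bonds broken (reactants):
    C≡C: 1 × 827 = 827
    C–C: 1 × 335 = 335
    C–H: 4 × 399 = 1596
    O=O: 4 × 479 = 1916
    Σ(broken) = 4674 kJ
  Bonds formed (products):
    C=O: 6 × 783 = 4698
    O–H: 4 × 458 = 1832
    Σ(formed) = 6530 kJ
  ΔH_1 = 4674 − 6530 = −1856 kJ
Reaction 2:
  Bonds broken (reactants):
    C–C: 1 × 335 = 335
    C–H: 6 × 399 = 2394
    Σ(broken) = 2729 kJ
  Bonds formed (products):
    C–H: 4 × 399 = 1596
    C=C: 1 × 625 = 625
    H–H: 1 × 448 = 448
    Σ(formed) = 2669 kJ
  ΔH_2 = 2729 − 2669 = +60 kJ
ΔH_1 − ΔH_2 = −1916 kJ, so reaction 1 has the more negative ΔH; |ΔH_1 − ΔH_2| = 1916 kJ.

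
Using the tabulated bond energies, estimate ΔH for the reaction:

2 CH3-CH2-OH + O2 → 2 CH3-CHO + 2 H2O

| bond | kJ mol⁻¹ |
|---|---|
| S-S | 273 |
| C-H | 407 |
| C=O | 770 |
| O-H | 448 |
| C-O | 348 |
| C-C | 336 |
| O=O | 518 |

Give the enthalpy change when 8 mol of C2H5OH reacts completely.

ΔH = −1632 kJ

Bonds broken (reactants):
  C-C: 2 × 336 = 672
  C-H: 10 × 407 = 4070
  C-O: 2 × 348 = 696
  O-H: 2 × 448 = 896
  O=O: 1 × 518 = 518
  Σ(broken) = 6852 kJ
Bonds formed (products):
  C-C: 2 × 336 = 672
  C-H: 8 × 407 = 3256
  C=O: 2 × 770 = 1540
  O-H: 4 × 448 = 1792
  Σ(formed) = 7260 kJ
ΔH = Σ(broken) − Σ(formed) = 6852 − 7260 = −408 kJ
For 4× the reaction as written: 4 × (−408) = −1632 kJ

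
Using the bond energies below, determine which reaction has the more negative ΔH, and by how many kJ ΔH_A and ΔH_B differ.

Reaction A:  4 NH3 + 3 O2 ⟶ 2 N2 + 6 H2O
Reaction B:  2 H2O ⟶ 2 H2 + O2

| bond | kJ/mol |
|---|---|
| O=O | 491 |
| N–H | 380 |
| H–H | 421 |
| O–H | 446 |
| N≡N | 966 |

Reaction A, by 1702 kJ

Reaction A:
  Bonds broken (reactants):
    N–H: 12 × 380 = 4560
    O=O: 3 × 491 = 1473
    Σ(broken) = 6033 kJ
  Bonds formed (products):
    N≡N: 2 × 966 = 1932
    O–H: 12 × 446 = 5352
    Σ(formed) = 7284 kJ
  ΔH_A = 6033 − 7284 = −1251 kJ
Reaction B:
  Bonds broken (reactants):
    O–H: 4 × 446 = 1784
    Σ(broken) = 1784 kJ
  Bonds formed (products):
    H–H: 2 × 421 = 842
    O=O: 1 × 491 = 491
    Σ(formed) = 1333 kJ
  ΔH_B = 1784 − 1333 = +451 kJ
ΔH_A − ΔH_B = −1702 kJ, so reaction A has the more negative ΔH; |ΔH_A − ΔH_B| = 1702 kJ.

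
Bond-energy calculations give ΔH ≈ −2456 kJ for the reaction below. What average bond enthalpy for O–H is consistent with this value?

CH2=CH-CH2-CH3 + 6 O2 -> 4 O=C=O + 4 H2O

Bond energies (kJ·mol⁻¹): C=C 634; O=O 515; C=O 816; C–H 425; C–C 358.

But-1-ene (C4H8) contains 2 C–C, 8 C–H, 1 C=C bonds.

Let D be the O–H bond energy.
Σ(broken) = 2×358 + 8×425 + 1×634 + 6×515 = 7840
Σ(formed) = 8×816 + 8×D = 6528 + 8D
ΔH = Σ(broken) − Σ(formed) = (7840) − (6528 + 8D) = +1312 − 8D
Setting this equal to −2456 kJ gives 8D = 3768, so D = 471 kJ/mol.

D(O–H) ≈ 471 kJ/mol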